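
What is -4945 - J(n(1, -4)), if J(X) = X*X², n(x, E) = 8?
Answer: -5457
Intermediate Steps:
J(X) = X³
-4945 - J(n(1, -4)) = -4945 - 1*8³ = -4945 - 1*512 = -4945 - 512 = -5457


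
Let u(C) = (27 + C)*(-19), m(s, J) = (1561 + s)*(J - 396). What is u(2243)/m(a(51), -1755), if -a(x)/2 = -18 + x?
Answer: 8626/643149 ≈ 0.013412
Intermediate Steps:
a(x) = 36 - 2*x (a(x) = -2*(-18 + x) = 36 - 2*x)
m(s, J) = (-396 + J)*(1561 + s) (m(s, J) = (1561 + s)*(-396 + J) = (-396 + J)*(1561 + s))
u(C) = -513 - 19*C
u(2243)/m(a(51), -1755) = (-513 - 19*2243)/(-618156 - 396*(36 - 2*51) + 1561*(-1755) - 1755*(36 - 2*51)) = (-513 - 42617)/(-618156 - 396*(36 - 102) - 2739555 - 1755*(36 - 102)) = -43130/(-618156 - 396*(-66) - 2739555 - 1755*(-66)) = -43130/(-618156 + 26136 - 2739555 + 115830) = -43130/(-3215745) = -43130*(-1/3215745) = 8626/643149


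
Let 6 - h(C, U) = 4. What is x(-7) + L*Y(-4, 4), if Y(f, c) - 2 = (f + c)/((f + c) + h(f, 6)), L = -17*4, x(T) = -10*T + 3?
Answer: -63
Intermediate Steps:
h(C, U) = 2 (h(C, U) = 6 - 1*4 = 6 - 4 = 2)
x(T) = 3 - 10*T
L = -68
Y(f, c) = 2 + (c + f)/(2 + c + f) (Y(f, c) = 2 + (f + c)/((f + c) + 2) = 2 + (c + f)/((c + f) + 2) = 2 + (c + f)/(2 + c + f))
x(-7) + L*Y(-4, 4) = (3 - 10*(-7)) - 68*(4 + 3*4 + 3*(-4))/(2 + 4 - 4) = (3 + 70) - 68*(4 + 12 - 12)/2 = 73 - 34*4 = 73 - 68*2 = 73 - 136 = -63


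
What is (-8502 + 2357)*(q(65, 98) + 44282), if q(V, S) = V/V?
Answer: -272119035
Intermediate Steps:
q(V, S) = 1
(-8502 + 2357)*(q(65, 98) + 44282) = (-8502 + 2357)*(1 + 44282) = -6145*44283 = -272119035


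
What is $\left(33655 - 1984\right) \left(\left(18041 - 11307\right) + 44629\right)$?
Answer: $1626717573$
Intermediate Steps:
$\left(33655 - 1984\right) \left(\left(18041 - 11307\right) + 44629\right) = 31671 \left(6734 + 44629\right) = 31671 \cdot 51363 = 1626717573$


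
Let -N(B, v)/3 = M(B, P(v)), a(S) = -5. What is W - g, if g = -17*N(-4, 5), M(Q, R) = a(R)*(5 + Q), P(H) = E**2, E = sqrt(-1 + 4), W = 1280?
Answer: 1535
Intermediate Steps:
E = sqrt(3) ≈ 1.7320
P(H) = 3 (P(H) = (sqrt(3))**2 = 3)
M(Q, R) = -25 - 5*Q (M(Q, R) = -5*(5 + Q) = -25 - 5*Q)
N(B, v) = 75 + 15*B (N(B, v) = -3*(-25 - 5*B) = 75 + 15*B)
g = -255 (g = -17*(75 + 15*(-4)) = -17*(75 - 60) = -17*15 = -255)
W - g = 1280 - 1*(-255) = 1280 + 255 = 1535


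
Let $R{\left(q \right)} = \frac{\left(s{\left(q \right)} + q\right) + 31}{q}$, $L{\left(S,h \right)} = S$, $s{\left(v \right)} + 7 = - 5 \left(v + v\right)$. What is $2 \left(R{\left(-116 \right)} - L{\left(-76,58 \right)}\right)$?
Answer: $\frac{3874}{29} \approx 133.59$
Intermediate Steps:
$s{\left(v \right)} = -7 - 10 v$ ($s{\left(v \right)} = -7 - 5 \left(v + v\right) = -7 - 5 \cdot 2 v = -7 - 10 v$)
$R{\left(q \right)} = \frac{24 - 9 q}{q}$ ($R{\left(q \right)} = \frac{\left(\left(-7 - 10 q\right) + q\right) + 31}{q} = \frac{\left(-7 - 9 q\right) + 31}{q} = \frac{24 - 9 q}{q}$)
$2 \left(R{\left(-116 \right)} - L{\left(-76,58 \right)}\right) = 2 \left(\left(-9 + \frac{24}{-116}\right) - -76\right) = 2 \left(\left(-9 + 24 \left(- \frac{1}{116}\right)\right) + 76\right) = 2 \left(\left(-9 - \frac{6}{29}\right) + 76\right) = 2 \left(- \frac{267}{29} + 76\right) = 2 \cdot \frac{1937}{29} = \frac{3874}{29}$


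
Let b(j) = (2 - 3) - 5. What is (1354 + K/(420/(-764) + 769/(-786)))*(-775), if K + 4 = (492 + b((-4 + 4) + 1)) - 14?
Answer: -186279633950/229409 ≈ -8.1200e+5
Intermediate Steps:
b(j) = -6 (b(j) = -1 - 5 = -6)
K = 468 (K = -4 + ((492 - 6) - 14) = -4 + (486 - 14) = -4 + 472 = 468)
(1354 + K/(420/(-764) + 769/(-786)))*(-775) = (1354 + 468/(420/(-764) + 769/(-786)))*(-775) = (1354 + 468/(420*(-1/764) + 769*(-1/786)))*(-775) = (1354 + 468/(-105/191 - 769/786))*(-775) = (1354 + 468/(-229409/150126))*(-775) = (1354 + 468*(-150126/229409))*(-775) = (1354 - 70258968/229409)*(-775) = (240360818/229409)*(-775) = -186279633950/229409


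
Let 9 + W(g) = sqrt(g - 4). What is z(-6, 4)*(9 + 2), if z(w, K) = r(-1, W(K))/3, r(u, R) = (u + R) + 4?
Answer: -22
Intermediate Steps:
W(g) = -9 + sqrt(-4 + g) (W(g) = -9 + sqrt(g - 4) = -9 + sqrt(-4 + g))
r(u, R) = 4 + R + u (r(u, R) = (R + u) + 4 = 4 + R + u)
z(w, K) = -2 + sqrt(-4 + K)/3 (z(w, K) = (4 + (-9 + sqrt(-4 + K)) - 1)/3 = (-6 + sqrt(-4 + K))*(1/3) = -2 + sqrt(-4 + K)/3)
z(-6, 4)*(9 + 2) = (-2 + sqrt(-4 + 4)/3)*(9 + 2) = (-2 + sqrt(0)/3)*11 = (-2 + (1/3)*0)*11 = (-2 + 0)*11 = -2*11 = -22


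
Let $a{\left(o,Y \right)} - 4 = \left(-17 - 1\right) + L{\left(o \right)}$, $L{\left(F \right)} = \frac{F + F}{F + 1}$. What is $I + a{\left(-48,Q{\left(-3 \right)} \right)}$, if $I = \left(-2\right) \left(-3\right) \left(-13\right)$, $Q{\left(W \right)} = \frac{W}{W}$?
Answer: $- \frac{4228}{47} \approx -89.957$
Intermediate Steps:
$L{\left(F \right)} = \frac{2 F}{1 + F}$
$Q{\left(W \right)} = 1$
$a{\left(o,Y \right)} = -14 + \frac{2 o}{1 + o}$ ($a{\left(o,Y \right)} = 4 + \left(\left(-17 - 1\right) + \frac{2 o}{1 + o}\right) = 4 + \left(-18 + \frac{2 o}{1 + o}\right) = -14 + \frac{2 o}{1 + o}$)
$I = -78$ ($I = 6 \left(-13\right) = -78$)
$I + a{\left(-48,Q{\left(-3 \right)} \right)} = -78 + \frac{2 \left(-7 - -288\right)}{1 - 48} = -78 + \frac{2 \left(-7 + 288\right)}{-47} = -78 + 2 \left(- \frac{1}{47}\right) 281 = -78 - \frac{562}{47} = - \frac{4228}{47}$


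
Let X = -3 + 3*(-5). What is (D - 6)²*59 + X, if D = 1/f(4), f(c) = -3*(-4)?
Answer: 294827/144 ≈ 2047.4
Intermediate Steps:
f(c) = 12
X = -18 (X = -3 - 15 = -18)
D = 1/12 ≈ 0.083333
(D - 6)²*59 + X = (1/12 - 6)²*59 - 18 = (-71/12)²*59 - 18 = (5041/144)*59 - 18 = 297419/144 - 18 = 294827/144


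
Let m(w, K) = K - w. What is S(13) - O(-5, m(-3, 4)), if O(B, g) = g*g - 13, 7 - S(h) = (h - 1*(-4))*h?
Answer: -250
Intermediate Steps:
S(h) = 7 - h*(4 + h) (S(h) = 7 - (h - 1*(-4))*h = 7 - (h + 4)*h = 7 - (4 + h)*h = 7 - h*(4 + h))
O(B, g) = -13 + g² (O(B, g) = g² - 13 = -13 + g²)
S(13) - O(-5, m(-3, 4)) = (7 - 1*13² - 4*13) - (-13 + (4 - 1*(-3))²) = (7 - 1*169 - 52) - (-13 + (4 + 3)²) = (7 - 169 - 52) - (-13 + 7²) = -214 - (-13 + 49) = -214 - 1*36 = -214 - 36 = -250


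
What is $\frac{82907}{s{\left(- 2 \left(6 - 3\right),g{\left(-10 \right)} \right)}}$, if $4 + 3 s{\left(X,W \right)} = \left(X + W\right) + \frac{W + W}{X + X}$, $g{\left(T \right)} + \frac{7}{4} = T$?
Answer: $- \frac{5969304}{475} \approx -12567.0$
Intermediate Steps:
$g{\left(T \right)} = - \frac{7}{4} + T$
$s{\left(X,W \right)} = - \frac{4}{3} + \frac{W}{3} + \frac{X}{3} + \frac{W}{3 X}$ ($s{\left(X,W \right)} = - \frac{4}{3} + \frac{\left(X + W\right) + \frac{W + W}{X + X}}{3} = - \frac{4}{3} + \frac{\left(W + X\right) + \frac{2 W}{2 X}}{3} = - \frac{4}{3} + \frac{\left(W + X\right) + 2 W \frac{1}{2 X}}{3} = - \frac{4}{3} + \frac{\left(W + X\right) + \frac{W}{X}}{3} = - \frac{4}{3} + \frac{W + X + \frac{W}{X}}{3} = - \frac{4}{3} + \left(\frac{W}{3} + \frac{X}{3} + \frac{W}{3 X}\right) = - \frac{4}{3} + \frac{W}{3} + \frac{X}{3} + \frac{W}{3 X}$)
$\frac{82907}{s{\left(- 2 \left(6 - 3\right),g{\left(-10 \right)} \right)}} = \frac{82907}{\frac{1}{3} \frac{1}{\left(-2\right) \left(6 - 3\right)} \left(\left(- \frac{7}{4} - 10\right) + - 2 \left(6 - 3\right) \left(-4 - \frac{47}{4} - 2 \left(6 - 3\right)\right)\right)} = \frac{82907}{\frac{1}{3} \frac{1}{\left(-2\right) \left(6 - 3\right)} \left(- \frac{47}{4} + - 2 \left(6 - 3\right) \left(-4 - \frac{47}{4} - 2 \left(6 - 3\right)\right)\right)} = \frac{82907}{\frac{1}{3} \frac{1}{\left(-2\right) 3} \left(- \frac{47}{4} + \left(-2\right) 3 \left(-4 - \frac{47}{4} - 6\right)\right)} = \frac{82907}{\frac{1}{3} \frac{1}{-6} \left(- \frac{47}{4} - 6 \left(-4 - \frac{47}{4} - 6\right)\right)} = \frac{82907}{\frac{1}{3} \left(- \frac{1}{6}\right) \left(- \frac{47}{4} - - \frac{261}{2}\right)} = \frac{82907}{\frac{1}{3} \left(- \frac{1}{6}\right) \left(- \frac{47}{4} + \frac{261}{2}\right)} = \frac{82907}{\frac{1}{3} \left(- \frac{1}{6}\right) \frac{475}{4}} = \frac{82907}{- \frac{475}{72}} = 82907 \left(- \frac{72}{475}\right) = - \frac{5969304}{475}$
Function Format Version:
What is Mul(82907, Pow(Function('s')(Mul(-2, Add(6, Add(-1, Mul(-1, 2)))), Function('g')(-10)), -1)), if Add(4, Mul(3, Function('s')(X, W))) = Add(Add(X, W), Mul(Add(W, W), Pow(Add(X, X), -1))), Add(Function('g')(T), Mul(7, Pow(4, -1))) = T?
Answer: Rational(-5969304, 475) ≈ -12567.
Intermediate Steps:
Function('g')(T) = Add(Rational(-7, 4), T)
Function('s')(X, W) = Add(Rational(-4, 3), Mul(Rational(1, 3), W), Mul(Rational(1, 3), X), Mul(Rational(1, 3), W, Pow(X, -1))) (Function('s')(X, W) = Add(Rational(-4, 3), Mul(Rational(1, 3), Add(Add(X, W), Mul(Add(W, W), Pow(Add(X, X), -1))))) = Add(Rational(-4, 3), Mul(Rational(1, 3), Add(Add(W, X), Mul(Mul(2, W), Pow(Mul(2, X), -1))))) = Add(Rational(-4, 3), Mul(Rational(1, 3), Add(Add(W, X), Mul(Mul(2, W), Mul(Rational(1, 2), Pow(X, -1)))))) = Add(Rational(-4, 3), Mul(Rational(1, 3), Add(Add(W, X), Mul(W, Pow(X, -1))))) = Add(Rational(-4, 3), Mul(Rational(1, 3), Add(W, X, Mul(W, Pow(X, -1))))) = Add(Rational(-4, 3), Add(Mul(Rational(1, 3), W), Mul(Rational(1, 3), X), Mul(Rational(1, 3), W, Pow(X, -1)))) = Add(Rational(-4, 3), Mul(Rational(1, 3), W), Mul(Rational(1, 3), X), Mul(Rational(1, 3), W, Pow(X, -1))))
Mul(82907, Pow(Function('s')(Mul(-2, Add(6, Add(-1, Mul(-1, 2)))), Function('g')(-10)), -1)) = Mul(82907, Pow(Mul(Rational(1, 3), Pow(Mul(-2, Add(6, Add(-1, Mul(-1, 2)))), -1), Add(Add(Rational(-7, 4), -10), Mul(Mul(-2, Add(6, Add(-1, Mul(-1, 2)))), Add(-4, Add(Rational(-7, 4), -10), Mul(-2, Add(6, Add(-1, Mul(-1, 2)))))))), -1)) = Mul(82907, Pow(Mul(Rational(1, 3), Pow(Mul(-2, Add(6, Add(-1, -2))), -1), Add(Rational(-47, 4), Mul(Mul(-2, Add(6, Add(-1, -2))), Add(-4, Rational(-47, 4), Mul(-2, Add(6, Add(-1, -2))))))), -1)) = Mul(82907, Pow(Mul(Rational(1, 3), Pow(Mul(-2, Add(6, -3)), -1), Add(Rational(-47, 4), Mul(Mul(-2, Add(6, -3)), Add(-4, Rational(-47, 4), Mul(-2, Add(6, -3)))))), -1)) = Mul(82907, Pow(Mul(Rational(1, 3), Pow(Mul(-2, 3), -1), Add(Rational(-47, 4), Mul(Mul(-2, 3), Add(-4, Rational(-47, 4), Mul(-2, 3))))), -1)) = Mul(82907, Pow(Mul(Rational(1, 3), Pow(-6, -1), Add(Rational(-47, 4), Mul(-6, Add(-4, Rational(-47, 4), -6)))), -1)) = Mul(82907, Pow(Mul(Rational(1, 3), Rational(-1, 6), Add(Rational(-47, 4), Mul(-6, Rational(-87, 4)))), -1)) = Mul(82907, Pow(Mul(Rational(1, 3), Rational(-1, 6), Add(Rational(-47, 4), Rational(261, 2))), -1)) = Mul(82907, Pow(Mul(Rational(1, 3), Rational(-1, 6), Rational(475, 4)), -1)) = Mul(82907, Pow(Rational(-475, 72), -1)) = Mul(82907, Rational(-72, 475)) = Rational(-5969304, 475)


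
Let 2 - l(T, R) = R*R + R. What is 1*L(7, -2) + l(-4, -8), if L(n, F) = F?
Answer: -56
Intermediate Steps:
l(T, R) = 2 - R - R² (l(T, R) = 2 - (R*R + R) = 2 - (R² + R) = 2 - (R + R²) = 2 + (-R - R²) = 2 - R - R²)
1*L(7, -2) + l(-4, -8) = 1*(-2) + (2 - 1*(-8) - 1*(-8)²) = -2 + (2 + 8 - 1*64) = -2 + (2 + 8 - 64) = -2 - 54 = -56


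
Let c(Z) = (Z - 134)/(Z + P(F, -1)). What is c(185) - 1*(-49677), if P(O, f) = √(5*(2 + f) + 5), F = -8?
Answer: 113313866/2281 - 17*√10/11405 ≈ 49677.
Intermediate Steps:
P(O, f) = √(15 + 5*f) (P(O, f) = √((10 + 5*f) + 5) = √(15 + 5*f))
c(Z) = (-134 + Z)/(Z + √10) (c(Z) = (Z - 134)/(Z + √(15 + 5*(-1))) = (-134 + Z)/(Z + √(15 - 5)) = (-134 + Z)/(Z + √10))
c(185) - 1*(-49677) = (-134 + 185)/(185 + √10) - 1*(-49677) = 51/(185 + √10) + 49677 = 49677 + 51/(185 + √10)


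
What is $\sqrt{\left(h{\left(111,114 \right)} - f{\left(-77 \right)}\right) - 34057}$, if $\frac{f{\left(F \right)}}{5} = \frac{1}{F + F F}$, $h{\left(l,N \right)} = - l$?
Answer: $\frac{i \sqrt{292528519283}}{2926} \approx 184.85 i$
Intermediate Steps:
$f{\left(F \right)} = \frac{5}{F + F^{2}}$ ($f{\left(F \right)} = \frac{5}{F + F F} = \frac{5}{F + F^{2}}$)
$\sqrt{\left(h{\left(111,114 \right)} - f{\left(-77 \right)}\right) - 34057} = \sqrt{\left(\left(-1\right) 111 - \frac{5}{\left(-77\right) \left(1 - 77\right)}\right) - 34057} = \sqrt{\left(-111 - 5 \left(- \frac{1}{77}\right) \frac{1}{-76}\right) - 34057} = \sqrt{\left(-111 - 5 \left(- \frac{1}{77}\right) \left(- \frac{1}{76}\right)\right) - 34057} = \sqrt{\left(-111 - \frac{5}{5852}\right) - 34057} = \sqrt{- \frac{649577}{5852} - 34057} = \sqrt{- \frac{199951141}{5852}} = \frac{i \sqrt{292528519283}}{2926}$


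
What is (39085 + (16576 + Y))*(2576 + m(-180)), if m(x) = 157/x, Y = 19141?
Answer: 5778741241/30 ≈ 1.9262e+8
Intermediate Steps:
(39085 + (16576 + Y))*(2576 + m(-180)) = (39085 + (16576 + 19141))*(2576 + 157/(-180)) = (39085 + 35717)*(2576 + 157*(-1/180)) = 74802*(2576 - 157/180) = 74802*(463523/180) = 5778741241/30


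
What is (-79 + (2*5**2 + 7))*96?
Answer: -2112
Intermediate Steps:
(-79 + (2*5**2 + 7))*96 = (-79 + (2*25 + 7))*96 = (-79 + (50 + 7))*96 = (-79 + 57)*96 = -22*96 = -2112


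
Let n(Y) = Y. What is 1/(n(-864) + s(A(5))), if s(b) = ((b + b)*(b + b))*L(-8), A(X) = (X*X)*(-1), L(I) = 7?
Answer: 1/16636 ≈ 6.0111e-5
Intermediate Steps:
A(X) = -X² (A(X) = X²*(-1) = -X²)
s(b) = 28*b² (s(b) = ((b + b)*(b + b))*7 = ((2*b)*(2*b))*7 = (4*b²)*7 = 28*b²)
1/(n(-864) + s(A(5))) = 1/(-864 + 28*(-1*5²)²) = 1/(-864 + 28*(-1*25)²) = 1/(-864 + 28*(-25)²) = 1/(-864 + 28*625) = 1/(-864 + 17500) = 1/16636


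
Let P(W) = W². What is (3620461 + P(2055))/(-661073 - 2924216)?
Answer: -7843486/3585289 ≈ -2.1877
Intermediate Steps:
(3620461 + P(2055))/(-661073 - 2924216) = (3620461 + 2055²)/(-661073 - 2924216) = (3620461 + 4223025)/(-3585289) = 7843486*(-1/3585289) = -7843486/3585289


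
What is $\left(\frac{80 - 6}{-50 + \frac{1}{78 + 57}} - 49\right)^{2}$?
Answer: $\frac{116070357481}{45549001} \approx 2548.3$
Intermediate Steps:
$\left(\frac{80 - 6}{-50 + \frac{1}{78 + 57}} - 49\right)^{2} = \left(\frac{74}{-50 + \frac{1}{135}} - 49\right)^{2} = \left(\frac{74}{- \frac{6749}{135}} - 49\right)^{2} = \left(74 \left(- \frac{135}{6749}\right) - 49\right)^{2} = \left(- \frac{9990}{6749} - 49\right)^{2} = \left(- \frac{340691}{6749}\right)^{2} = \frac{116070357481}{45549001}$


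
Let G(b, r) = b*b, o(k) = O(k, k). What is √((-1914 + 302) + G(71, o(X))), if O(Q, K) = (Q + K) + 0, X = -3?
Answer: 3*√381 ≈ 58.558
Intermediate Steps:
O(Q, K) = K + Q (O(Q, K) = (K + Q) + 0 = K + Q)
o(k) = 2*k (o(k) = k + k = 2*k)
G(b, r) = b²
√((-1914 + 302) + G(71, o(X))) = √((-1914 + 302) + 71²) = √(-1612 + 5041) = √3429 = 3*√381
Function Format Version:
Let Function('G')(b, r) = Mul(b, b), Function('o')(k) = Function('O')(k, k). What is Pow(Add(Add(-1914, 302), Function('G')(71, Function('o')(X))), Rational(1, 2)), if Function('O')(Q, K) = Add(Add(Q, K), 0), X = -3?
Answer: Mul(3, Pow(381, Rational(1, 2))) ≈ 58.558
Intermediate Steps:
Function('O')(Q, K) = Add(K, Q) (Function('O')(Q, K) = Add(Add(K, Q), 0) = Add(K, Q))
Function('o')(k) = Mul(2, k) (Function('o')(k) = Add(k, k) = Mul(2, k))
Function('G')(b, r) = Pow(b, 2)
Pow(Add(Add(-1914, 302), Function('G')(71, Function('o')(X))), Rational(1, 2)) = Pow(Add(Add(-1914, 302), Pow(71, 2)), Rational(1, 2)) = Pow(Add(-1612, 5041), Rational(1, 2)) = Pow(3429, Rational(1, 2)) = Mul(3, Pow(381, Rational(1, 2)))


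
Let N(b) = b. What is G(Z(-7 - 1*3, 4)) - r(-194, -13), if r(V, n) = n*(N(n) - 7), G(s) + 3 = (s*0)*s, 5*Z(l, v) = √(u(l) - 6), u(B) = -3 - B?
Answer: -263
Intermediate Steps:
Z(l, v) = √(-9 - l)/5 (Z(l, v) = √((-3 - l) - 6)/5 = √(-9 - l)/5)
G(s) = -3 (G(s) = -3 + (s*0)*s = -3 + 0*s = -3 + 0 = -3)
r(V, n) = n*(-7 + n) (r(V, n) = n*(n - 7) = n*(-7 + n))
G(Z(-7 - 1*3, 4)) - r(-194, -13) = -3 - (-13)*(-7 - 13) = -3 - (-13)*(-20) = -3 - 1*260 = -3 - 260 = -263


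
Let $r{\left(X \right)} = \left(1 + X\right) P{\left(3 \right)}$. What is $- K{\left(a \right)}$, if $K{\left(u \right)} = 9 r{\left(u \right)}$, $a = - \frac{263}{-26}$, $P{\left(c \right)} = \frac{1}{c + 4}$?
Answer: $- \frac{2601}{182} \approx -14.291$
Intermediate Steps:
$P{\left(c \right)} = \frac{1}{4 + c}$
$r{\left(X \right)} = \frac{1}{7} + \frac{X}{7}$ ($r{\left(X \right)} = \frac{1 + X}{4 + 3} = \frac{1 + X}{7} = \left(1 + X\right) \frac{1}{7} = \frac{1}{7} + \frac{X}{7}$)
$a = \frac{263}{26}$ ($a = \left(-263\right) \left(- \frac{1}{26}\right) = \frac{263}{26} \approx 10.115$)
$K{\left(u \right)} = \frac{9}{7} + \frac{9 u}{7}$ ($K{\left(u \right)} = 9 \left(\frac{1}{7} + \frac{u}{7}\right) = \frac{9}{7} + \frac{9 u}{7}$)
$- K{\left(a \right)} = - (\frac{9}{7} + \frac{9}{7} \cdot \frac{263}{26}) = - (\frac{9}{7} + \frac{2367}{182}) = \left(-1\right) \frac{2601}{182} = - \frac{2601}{182}$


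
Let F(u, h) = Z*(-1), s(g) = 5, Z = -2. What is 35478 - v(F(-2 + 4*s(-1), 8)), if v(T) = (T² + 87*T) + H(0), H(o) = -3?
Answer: 35303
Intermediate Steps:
F(u, h) = 2 (F(u, h) = -2*(-1) = 2)
v(T) = -3 + T² + 87*T (v(T) = (T² + 87*T) - 3 = -3 + T² + 87*T)
35478 - v(F(-2 + 4*s(-1), 8)) = 35478 - (-3 + 2² + 87*2) = 35478 - (-3 + 4 + 174) = 35478 - 1*175 = 35478 - 175 = 35303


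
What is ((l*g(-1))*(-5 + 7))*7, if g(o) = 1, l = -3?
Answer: -42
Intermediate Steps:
((l*g(-1))*(-5 + 7))*7 = ((-3*1)*(-5 + 7))*7 = -3*2*7 = -6*7 = -42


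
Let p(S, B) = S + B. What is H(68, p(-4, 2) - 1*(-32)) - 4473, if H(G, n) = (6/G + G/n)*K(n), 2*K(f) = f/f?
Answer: -4561259/1020 ≈ -4471.8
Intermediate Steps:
K(f) = 1/2 (K(f) = (f/f)/2 = (1/2)*1 = 1/2)
p(S, B) = B + S
H(G, n) = 3/G + G/(2*n) (H(G, n) = (6/G + G/n)*(1/2) = 3/G + G/(2*n))
H(68, p(-4, 2) - 1*(-32)) - 4473 = (3/68 + (1/2)*68/((2 - 4) - 1*(-32))) - 4473 = (3*(1/68) + (1/2)*68/(-2 + 32)) - 4473 = (3/68 + (1/2)*68/30) - 4473 = (3/68 + (1/2)*68*(1/30)) - 4473 = (3/68 + 17/15) - 4473 = 1201/1020 - 4473 = -4561259/1020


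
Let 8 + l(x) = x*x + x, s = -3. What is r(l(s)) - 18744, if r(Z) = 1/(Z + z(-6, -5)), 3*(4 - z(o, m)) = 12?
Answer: -37489/2 ≈ -18745.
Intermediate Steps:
z(o, m) = 0 (z(o, m) = 4 - ⅓*12 = 4 - 4 = 0)
l(x) = -8 + x + x² (l(x) = -8 + (x*x + x) = -8 + (x² + x) = -8 + (x + x²) = -8 + x + x²)
r(Z) = 1/Z (r(Z) = 1/(Z + 0) = 1/Z)
r(l(s)) - 18744 = 1/(-8 - 3 + (-3)²) - 18744 = 1/(-8 - 3 + 9) - 18744 = 1/(-2) - 18744 = -½ - 18744 = -37489/2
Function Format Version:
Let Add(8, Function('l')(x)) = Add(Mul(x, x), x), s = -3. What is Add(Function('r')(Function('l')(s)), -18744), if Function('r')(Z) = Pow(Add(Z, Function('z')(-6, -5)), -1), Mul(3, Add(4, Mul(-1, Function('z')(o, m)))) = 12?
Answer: Rational(-37489, 2) ≈ -18745.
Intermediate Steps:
Function('z')(o, m) = 0 (Function('z')(o, m) = Add(4, Mul(Rational(-1, 3), 12)) = Add(4, -4) = 0)
Function('l')(x) = Add(-8, x, Pow(x, 2)) (Function('l')(x) = Add(-8, Add(Mul(x, x), x)) = Add(-8, Add(Pow(x, 2), x)) = Add(-8, Add(x, Pow(x, 2))) = Add(-8, x, Pow(x, 2)))
Function('r')(Z) = Pow(Z, -1) (Function('r')(Z) = Pow(Add(Z, 0), -1) = Pow(Z, -1))
Add(Function('r')(Function('l')(s)), -18744) = Add(Pow(Add(-8, -3, Pow(-3, 2)), -1), -18744) = Add(Pow(Add(-8, -3, 9), -1), -18744) = Add(Pow(-2, -1), -18744) = Add(Rational(-1, 2), -18744) = Rational(-37489, 2)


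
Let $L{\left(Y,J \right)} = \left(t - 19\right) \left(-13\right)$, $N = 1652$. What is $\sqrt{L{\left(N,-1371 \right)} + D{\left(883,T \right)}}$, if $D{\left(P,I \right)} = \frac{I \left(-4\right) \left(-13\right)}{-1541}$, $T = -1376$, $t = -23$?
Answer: $\frac{13 \sqrt{8324482}}{1541} \approx 24.34$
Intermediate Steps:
$L{\left(Y,J \right)} = 546$ ($L{\left(Y,J \right)} = \left(-23 - 19\right) \left(-13\right) = \left(-42\right) \left(-13\right) = 546$)
$D{\left(P,I \right)} = - \frac{52 I}{1541}$ ($D{\left(P,I \right)} = - 4 I \left(-13\right) \left(- \frac{1}{1541}\right) = 52 I \left(- \frac{1}{1541}\right) = - \frac{52 I}{1541}$)
$\sqrt{L{\left(N,-1371 \right)} + D{\left(883,T \right)}} = \sqrt{546 - - \frac{71552}{1541}} = \sqrt{546 + \frac{71552}{1541}} = \sqrt{\frac{912938}{1541}} = \frac{13 \sqrt{8324482}}{1541}$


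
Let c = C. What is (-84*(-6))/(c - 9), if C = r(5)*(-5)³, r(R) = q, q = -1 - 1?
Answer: 504/241 ≈ 2.0913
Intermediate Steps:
q = -2
r(R) = -2
C = 250 (C = -2*(-5)³ = -2*(-125) = 250)
c = 250
(-84*(-6))/(c - 9) = (-84*(-6))/(250 - 9) = 504/241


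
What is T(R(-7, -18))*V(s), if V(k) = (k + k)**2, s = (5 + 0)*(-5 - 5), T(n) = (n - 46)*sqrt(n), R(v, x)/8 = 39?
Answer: 5320000*sqrt(78) ≈ 4.6985e+7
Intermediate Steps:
R(v, x) = 312 (R(v, x) = 8*39 = 312)
T(n) = sqrt(n)*(-46 + n) (T(n) = (-46 + n)*sqrt(n) = sqrt(n)*(-46 + n))
s = -50 (s = 5*(-10) = -50)
V(k) = 4*k**2 (V(k) = (2*k)**2 = 4*k**2)
T(R(-7, -18))*V(s) = (sqrt(312)*(-46 + 312))*(4*(-50)**2) = ((2*sqrt(78))*266)*(4*2500) = (532*sqrt(78))*10000 = 5320000*sqrt(78)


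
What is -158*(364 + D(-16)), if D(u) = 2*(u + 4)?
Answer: -53720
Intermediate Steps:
D(u) = 8 + 2*u (D(u) = 2*(4 + u) = 8 + 2*u)
-158*(364 + D(-16)) = -158*(364 + (8 + 2*(-16))) = -158*(364 + (8 - 32)) = -158*(364 - 24) = -158*340 = -53720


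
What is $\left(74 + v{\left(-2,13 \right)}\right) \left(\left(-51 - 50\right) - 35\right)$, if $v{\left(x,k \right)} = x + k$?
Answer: $-11560$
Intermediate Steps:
$v{\left(x,k \right)} = k + x$
$\left(74 + v{\left(-2,13 \right)}\right) \left(\left(-51 - 50\right) - 35\right) = \left(74 + \left(13 - 2\right)\right) \left(\left(-51 - 50\right) - 35\right) = \left(74 + 11\right) \left(-101 - 35\right) = 85 \left(-136\right) = -11560$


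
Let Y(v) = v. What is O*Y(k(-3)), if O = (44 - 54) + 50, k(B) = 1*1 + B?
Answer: -80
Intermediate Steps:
k(B) = 1 + B
O = 40 (O = -10 + 50 = 40)
O*Y(k(-3)) = 40*(1 - 3) = 40*(-2) = -80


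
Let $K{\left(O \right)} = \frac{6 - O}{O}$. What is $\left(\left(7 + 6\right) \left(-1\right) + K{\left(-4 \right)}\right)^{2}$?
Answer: $\frac{961}{4} \approx 240.25$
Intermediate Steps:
$K{\left(O \right)} = \frac{6 - O}{O}$
$\left(\left(7 + 6\right) \left(-1\right) + K{\left(-4 \right)}\right)^{2} = \left(\left(7 + 6\right) \left(-1\right) + \frac{6 - -4}{-4}\right)^{2} = \left(13 \left(-1\right) - \frac{6 + 4}{4}\right)^{2} = \left(-13 - \frac{5}{2}\right)^{2} = \left(- \frac{31}{2}\right)^{2} = \frac{961}{4}$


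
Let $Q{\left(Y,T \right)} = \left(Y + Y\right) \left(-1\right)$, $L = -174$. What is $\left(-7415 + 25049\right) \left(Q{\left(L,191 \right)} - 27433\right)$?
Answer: $-477616890$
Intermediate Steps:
$Q{\left(Y,T \right)} = - 2 Y$ ($Q{\left(Y,T \right)} = 2 Y \left(-1\right) = - 2 Y$)
$\left(-7415 + 25049\right) \left(Q{\left(L,191 \right)} - 27433\right) = \left(-7415 + 25049\right) \left(\left(-2\right) \left(-174\right) - 27433\right) = 17634 \left(348 - 27433\right) = 17634 \left(-27085\right) = -477616890$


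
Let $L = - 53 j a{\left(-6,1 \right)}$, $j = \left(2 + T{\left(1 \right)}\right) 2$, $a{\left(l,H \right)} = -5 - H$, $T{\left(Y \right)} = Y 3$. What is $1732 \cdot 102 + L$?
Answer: $179844$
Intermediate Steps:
$T{\left(Y \right)} = 3 Y$
$j = 10$ ($j = \left(2 + 3 \cdot 1\right) 2 = \left(2 + 3\right) 2 = 5 \cdot 2 = 10$)
$L = 3180$ ($L = \left(-53\right) 10 \left(-5 - 1\right) = - 530 \left(-5 - 1\right) = \left(-530\right) \left(-6\right) = 3180$)
$1732 \cdot 102 + L = 1732 \cdot 102 + 3180 = 176664 + 3180 = 179844$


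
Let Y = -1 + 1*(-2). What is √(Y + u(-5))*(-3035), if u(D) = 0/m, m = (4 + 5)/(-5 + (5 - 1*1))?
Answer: -3035*I*√3 ≈ -5256.8*I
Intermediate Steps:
m = -9 (m = 9/(-5 + (5 - 1)) = 9/(-5 + 4) = 9/(-1) = 9*(-1) = -9)
u(D) = 0 (u(D) = 0/(-9) = 0*(-⅑) = 0)
Y = -3 (Y = -1 - 2 = -3)
√(Y + u(-5))*(-3035) = √(-3 + 0)*(-3035) = √(-3)*(-3035) = (I*√3)*(-3035) = -3035*I*√3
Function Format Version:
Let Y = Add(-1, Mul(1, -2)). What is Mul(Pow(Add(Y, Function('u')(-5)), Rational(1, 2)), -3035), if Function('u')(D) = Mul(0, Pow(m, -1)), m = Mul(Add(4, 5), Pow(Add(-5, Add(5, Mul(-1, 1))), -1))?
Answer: Mul(-3035, I, Pow(3, Rational(1, 2))) ≈ Mul(-5256.8, I)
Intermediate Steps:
m = -9 (m = Mul(9, Pow(Add(-5, Add(5, -1)), -1)) = Mul(9, Pow(Add(-5, 4), -1)) = Mul(9, Pow(-1, -1)) = Mul(9, -1) = -9)
Function('u')(D) = 0 (Function('u')(D) = Mul(0, Pow(-9, -1)) = Mul(0, Rational(-1, 9)) = 0)
Y = -3 (Y = Add(-1, -2) = -3)
Mul(Pow(Add(Y, Function('u')(-5)), Rational(1, 2)), -3035) = Mul(Pow(Add(-3, 0), Rational(1, 2)), -3035) = Mul(Pow(-3, Rational(1, 2)), -3035) = Mul(Mul(I, Pow(3, Rational(1, 2))), -3035) = Mul(-3035, I, Pow(3, Rational(1, 2)))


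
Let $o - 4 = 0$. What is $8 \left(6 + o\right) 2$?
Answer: $160$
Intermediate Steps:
$o = 4$ ($o = 4 + 0 = 4$)
$8 \left(6 + o\right) 2 = 8 \left(6 + 4\right) 2 = 8 \cdot 10 \cdot 2 = 80 \cdot 2 = 160$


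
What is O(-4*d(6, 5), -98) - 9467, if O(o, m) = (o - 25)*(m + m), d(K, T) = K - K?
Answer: -4567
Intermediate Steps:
d(K, T) = 0
O(o, m) = 2*m*(-25 + o) (O(o, m) = (-25 + o)*(2*m) = 2*m*(-25 + o))
O(-4*d(6, 5), -98) - 9467 = 2*(-98)*(-25 - 4*0) - 9467 = 2*(-98)*(-25 + 0) - 9467 = 2*(-98)*(-25) - 9467 = 4900 - 9467 = -4567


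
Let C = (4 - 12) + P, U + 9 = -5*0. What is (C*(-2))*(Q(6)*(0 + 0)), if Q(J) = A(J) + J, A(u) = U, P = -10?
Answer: 0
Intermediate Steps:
U = -9 (U = -9 - 5*0 = -9 + 0 = -9)
A(u) = -9
Q(J) = -9 + J
C = -18 (C = (4 - 12) - 10 = -8 - 10 = -18)
(C*(-2))*(Q(6)*(0 + 0)) = (-18*(-2))*((-9 + 6)*(0 + 0)) = 36*(-3*0) = 36*0 = 0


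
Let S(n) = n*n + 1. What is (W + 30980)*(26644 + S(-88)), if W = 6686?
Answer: 1295296074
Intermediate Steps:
S(n) = 1 + n**2 (S(n) = n**2 + 1 = 1 + n**2)
(W + 30980)*(26644 + S(-88)) = (6686 + 30980)*(26644 + (1 + (-88)**2)) = 37666*(26644 + (1 + 7744)) = 37666*(26644 + 7745) = 37666*34389 = 1295296074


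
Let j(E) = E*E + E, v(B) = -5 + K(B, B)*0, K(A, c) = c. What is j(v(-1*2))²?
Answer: 400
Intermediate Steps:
v(B) = -5 (v(B) = -5 + B*0 = -5 + 0 = -5)
j(E) = E + E² (j(E) = E² + E = E + E²)
j(v(-1*2))² = (-5*(1 - 5))² = (-5*(-4))² = 20² = 400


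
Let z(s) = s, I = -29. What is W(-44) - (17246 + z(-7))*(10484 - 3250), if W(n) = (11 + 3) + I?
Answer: -124706941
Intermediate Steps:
W(n) = -15 (W(n) = (11 + 3) - 29 = 14 - 29 = -15)
W(-44) - (17246 + z(-7))*(10484 - 3250) = -15 - (17246 - 7)*(10484 - 3250) = -15 - 17239*7234 = -15 - 1*124706926 = -15 - 124706926 = -124706941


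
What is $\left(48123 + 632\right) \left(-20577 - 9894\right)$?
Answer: $-1485613605$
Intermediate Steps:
$\left(48123 + 632\right) \left(-20577 - 9894\right) = 48755 \left(-30471\right) = -1485613605$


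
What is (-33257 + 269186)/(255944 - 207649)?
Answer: 235929/48295 ≈ 4.8852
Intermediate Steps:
(-33257 + 269186)/(255944 - 207649) = 235929/48295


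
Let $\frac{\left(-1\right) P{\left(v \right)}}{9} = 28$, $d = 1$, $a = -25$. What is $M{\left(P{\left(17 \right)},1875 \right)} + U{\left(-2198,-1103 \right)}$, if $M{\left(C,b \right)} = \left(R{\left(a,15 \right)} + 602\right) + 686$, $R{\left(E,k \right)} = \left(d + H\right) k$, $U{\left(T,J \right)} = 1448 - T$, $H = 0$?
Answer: $4949$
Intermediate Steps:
$P{\left(v \right)} = -252$ ($P{\left(v \right)} = \left(-9\right) 28 = -252$)
$R{\left(E,k \right)} = k$ ($R{\left(E,k \right)} = \left(1 + 0\right) k = 1 k = k$)
$M{\left(C,b \right)} = 1303$ ($M{\left(C,b \right)} = \left(15 + 602\right) + 686 = 617 + 686 = 1303$)
$M{\left(P{\left(17 \right)},1875 \right)} + U{\left(-2198,-1103 \right)} = 1303 + \left(1448 - -2198\right) = 1303 + \left(1448 + 2198\right) = 1303 + 3646 = 4949$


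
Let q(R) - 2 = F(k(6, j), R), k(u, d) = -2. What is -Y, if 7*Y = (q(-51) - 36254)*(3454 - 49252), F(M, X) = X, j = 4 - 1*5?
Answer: -1662604794/7 ≈ -2.3752e+8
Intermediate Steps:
j = -1 (j = 4 - 5 = -1)
q(R) = 2 + R
Y = 1662604794/7 (Y = (((2 - 51) - 36254)*(3454 - 49252))/7 = ((-49 - 36254)*(-45798))/7 = (-36303*(-45798))/7 = (1/7)*1662604794 = 1662604794/7 ≈ 2.3752e+8)
-Y = -1*1662604794/7 = -1662604794/7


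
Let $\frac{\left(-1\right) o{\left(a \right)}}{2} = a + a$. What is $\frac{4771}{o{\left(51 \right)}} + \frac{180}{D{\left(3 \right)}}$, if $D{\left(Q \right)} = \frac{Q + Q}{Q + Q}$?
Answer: $\frac{31949}{204} \approx 156.61$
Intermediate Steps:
$D{\left(Q \right)} = 1$ ($D{\left(Q \right)} = \frac{2 Q}{2 Q} = 2 Q \frac{1}{2 Q} = 1$)
$o{\left(a \right)} = - 4 a$ ($o{\left(a \right)} = - 2 \left(a + a\right) = - 2 \cdot 2 a = - 4 a$)
$\frac{4771}{o{\left(51 \right)}} + \frac{180}{D{\left(3 \right)}} = \frac{4771}{\left(-4\right) 51} + \frac{180}{1} = \frac{4771}{-204} + 180 \cdot 1 = 4771 \left(- \frac{1}{204}\right) + 180 = - \frac{4771}{204} + 180 = \frac{31949}{204}$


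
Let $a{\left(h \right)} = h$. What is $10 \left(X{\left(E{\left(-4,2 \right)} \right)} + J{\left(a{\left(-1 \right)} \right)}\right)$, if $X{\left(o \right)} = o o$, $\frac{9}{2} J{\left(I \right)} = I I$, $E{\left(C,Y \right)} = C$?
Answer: $\frac{1460}{9} \approx 162.22$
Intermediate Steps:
$J{\left(I \right)} = \frac{2 I^{2}}{9}$ ($J{\left(I \right)} = \frac{2 I I}{9} = \frac{2 I^{2}}{9}$)
$X{\left(o \right)} = o^{2}$
$10 \left(X{\left(E{\left(-4,2 \right)} \right)} + J{\left(a{\left(-1 \right)} \right)}\right) = 10 \left(\left(-4\right)^{2} + \frac{2 \left(-1\right)^{2}}{9}\right) = 10 \left(16 + \frac{2}{9} \cdot 1\right) = 10 \left(16 + \frac{2}{9}\right) = 10 \cdot \frac{146}{9} = \frac{1460}{9}$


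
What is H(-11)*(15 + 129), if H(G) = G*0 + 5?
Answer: 720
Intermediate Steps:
H(G) = 5 (H(G) = 0 + 5 = 5)
H(-11)*(15 + 129) = 5*(15 + 129) = 5*144 = 720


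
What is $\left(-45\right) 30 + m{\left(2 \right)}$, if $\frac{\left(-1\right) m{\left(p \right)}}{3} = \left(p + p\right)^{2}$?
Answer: $-1398$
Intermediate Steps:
$m{\left(p \right)} = - 12 p^{2}$ ($m{\left(p \right)} = - 3 \left(p + p\right)^{2} = - 3 \left(2 p\right)^{2} = - 3 \cdot 4 p^{2} = - 12 p^{2}$)
$\left(-45\right) 30 + m{\left(2 \right)} = \left(-45\right) 30 - 12 \cdot 2^{2} = -1350 - 48 = -1398$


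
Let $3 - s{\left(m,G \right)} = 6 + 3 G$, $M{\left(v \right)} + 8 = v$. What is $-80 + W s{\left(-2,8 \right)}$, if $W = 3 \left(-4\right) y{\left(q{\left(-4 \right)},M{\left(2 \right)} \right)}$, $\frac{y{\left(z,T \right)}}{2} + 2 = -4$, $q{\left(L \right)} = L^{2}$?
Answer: $-3968$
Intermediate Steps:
$M{\left(v \right)} = -8 + v$
$y{\left(z,T \right)} = -12$ ($y{\left(z,T \right)} = -4 + 2 \left(-4\right) = -4 - 8 = -12$)
$W = 144$ ($W = 3 \left(-4\right) \left(-12\right) = \left(-12\right) \left(-12\right) = 144$)
$s{\left(m,G \right)} = -3 - 3 G$ ($s{\left(m,G \right)} = 3 - \left(6 + 3 G\right) = -3 - 3 G$)
$-80 + W s{\left(-2,8 \right)} = -80 + 144 \left(-3 - 24\right) = -80 + 144 \left(-27\right) = -80 - 3888 = -3968$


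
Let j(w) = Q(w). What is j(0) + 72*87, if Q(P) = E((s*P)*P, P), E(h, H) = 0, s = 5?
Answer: 6264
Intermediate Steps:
Q(P) = 0
j(w) = 0
j(0) + 72*87 = 0 + 72*87 = 0 + 6264 = 6264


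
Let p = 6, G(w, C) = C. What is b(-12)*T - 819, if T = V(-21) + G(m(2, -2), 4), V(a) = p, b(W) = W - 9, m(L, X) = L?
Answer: -1029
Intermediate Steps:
b(W) = -9 + W
V(a) = 6
T = 10 (T = 6 + 4 = 10)
b(-12)*T - 819 = (-9 - 12)*10 - 819 = -21*10 - 819 = -210 - 819 = -1029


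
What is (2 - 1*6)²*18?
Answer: 288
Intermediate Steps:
(2 - 1*6)²*18 = (2 - 6)²*18 = (-4)²*18 = 16*18 = 288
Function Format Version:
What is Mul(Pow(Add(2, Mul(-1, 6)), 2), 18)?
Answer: 288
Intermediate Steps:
Mul(Pow(Add(2, Mul(-1, 6)), 2), 18) = Mul(Pow(Add(2, -6), 2), 18) = Mul(Pow(-4, 2), 18) = Mul(16, 18) = 288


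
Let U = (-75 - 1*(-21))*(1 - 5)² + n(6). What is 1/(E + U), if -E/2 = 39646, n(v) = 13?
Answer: -1/80143 ≈ -1.2478e-5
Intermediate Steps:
U = -851 (U = (-75 - 1*(-21))*(1 - 5)² + 13 = (-75 + 21)*(-4)² + 13 = -54*16 + 13 = -864 + 13 = -851)
E = -79292 (E = -2*39646 = -79292)
1/(E + U) = 1/(-79292 - 851) = 1/(-80143) = -1/80143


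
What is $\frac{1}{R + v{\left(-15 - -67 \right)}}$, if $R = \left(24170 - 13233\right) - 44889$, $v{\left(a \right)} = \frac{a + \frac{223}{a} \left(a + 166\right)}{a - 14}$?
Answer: $- \frac{988}{33518917} \approx -2.9476 \cdot 10^{-5}$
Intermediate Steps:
$v{\left(a \right)} = \frac{a + \frac{223 \left(166 + a\right)}{a}}{-14 + a}$ ($v{\left(a \right)} = \frac{a + \frac{223}{a} \left(166 + a\right)}{-14 + a} = \frac{a + \frac{223 \left(166 + a\right)}{a}}{-14 + a}$)
$R = -33952$ ($R = 10937 - 44889 = -33952$)
$\frac{1}{R + v{\left(-15 - -67 \right)}} = \frac{1}{-33952 + \frac{37018 + \left(-15 - -67\right)^{2} + 223 \left(-15 - -67\right)}{\left(-15 - -67\right) \left(-14 - -52\right)}} = \frac{1}{-33952 + \frac{37018 + \left(-15 + 67\right)^{2} + 223 \left(-15 + 67\right)}{\left(-15 + 67\right) \left(-14 + \left(-15 + 67\right)\right)}} = \frac{1}{-33952 + \frac{37018 + 52^{2} + 223 \cdot 52}{52 \left(-14 + 52\right)}} = \frac{1}{-33952 + \frac{37018 + 2704 + 11596}{52 \cdot 38}} = \frac{1}{-33952 + \frac{1}{52} \cdot \frac{1}{38} \cdot 51318} = \frac{1}{-33952 + \frac{25659}{988}} = \frac{1}{- \frac{33518917}{988}} = - \frac{988}{33518917}$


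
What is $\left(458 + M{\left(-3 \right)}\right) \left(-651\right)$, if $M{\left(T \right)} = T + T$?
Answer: $-294252$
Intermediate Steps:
$M{\left(T \right)} = 2 T$
$\left(458 + M{\left(-3 \right)}\right) \left(-651\right) = \left(458 + 2 \left(-3\right)\right) \left(-651\right) = \left(458 - 6\right) \left(-651\right) = 452 \left(-651\right) = -294252$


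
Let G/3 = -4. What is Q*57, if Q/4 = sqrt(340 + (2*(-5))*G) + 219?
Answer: 49932 + 456*sqrt(115) ≈ 54822.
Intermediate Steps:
G = -12 (G = 3*(-4) = -12)
Q = 876 + 8*sqrt(115) (Q = 4*(sqrt(340 + (2*(-5))*(-12)) + 219) = 4*(sqrt(340 - 10*(-12)) + 219) = 4*(sqrt(340 + 120) + 219) = 4*(sqrt(460) + 219) = 4*(2*sqrt(115) + 219) = 4*(219 + 2*sqrt(115)) = 876 + 8*sqrt(115) ≈ 961.79)
Q*57 = (876 + 8*sqrt(115))*57 = 49932 + 456*sqrt(115)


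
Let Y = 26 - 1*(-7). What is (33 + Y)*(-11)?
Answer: -726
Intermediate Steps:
Y = 33 (Y = 26 + 7 = 33)
(33 + Y)*(-11) = (33 + 33)*(-11) = 66*(-11) = -726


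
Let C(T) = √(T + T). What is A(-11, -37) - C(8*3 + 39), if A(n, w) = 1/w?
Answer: -1/37 - 3*√14 ≈ -11.252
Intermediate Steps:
C(T) = √2*√T (C(T) = √(2*T) = √2*√T)
A(-11, -37) - C(8*3 + 39) = 1/(-37) - √2*√(8*3 + 39) = -1/37 - √2*√(24 + 39) = -1/37 - √2*√63 = -1/37 - √2*3*√7 = -1/37 - 3*√14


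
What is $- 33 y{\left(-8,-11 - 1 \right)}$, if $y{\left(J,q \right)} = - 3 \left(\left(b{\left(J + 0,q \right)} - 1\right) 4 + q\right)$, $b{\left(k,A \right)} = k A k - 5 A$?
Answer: $-281952$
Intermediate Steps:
$b{\left(k,A \right)} = - 5 A + A k^{2}$ ($b{\left(k,A \right)} = A k k - 5 A = A k^{2} - 5 A = - 5 A + A k^{2}$)
$y{\left(J,q \right)} = 12 - 3 q - 12 q \left(-5 + J^{2}\right)$ ($y{\left(J,q \right)} = - 3 \left(\left(q \left(-5 + \left(J + 0\right)^{2}\right) - 1\right) 4 + q\right) = - 3 \left(\left(q \left(-5 + J^{2}\right) - 1\right) 4 + q\right) = - 3 \left(\left(-1 + q \left(-5 + J^{2}\right)\right) 4 + q\right) = - 3 \left(\left(-4 + 4 q \left(-5 + J^{2}\right)\right) + q\right) = - 3 \left(-4 + q + 4 q \left(-5 + J^{2}\right)\right) = 12 - 3 q - 12 q \left(-5 + J^{2}\right)$)
$- 33 y{\left(-8,-11 - 1 \right)} = - 33 \left(12 + 57 \left(-11 - 1\right) - 12 \left(-11 - 1\right) \left(-8\right)^{2}\right) = - 33 \left(12 + 57 \left(-12\right) - \left(-144\right) 64\right) = - 33 \left(12 - 684 + 9216\right) = \left(-33\right) 8544 = -281952$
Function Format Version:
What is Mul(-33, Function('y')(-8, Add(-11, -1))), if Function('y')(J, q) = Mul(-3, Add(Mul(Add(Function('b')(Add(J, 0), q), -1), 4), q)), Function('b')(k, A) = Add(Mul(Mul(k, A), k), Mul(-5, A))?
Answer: -281952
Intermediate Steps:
Function('b')(k, A) = Add(Mul(-5, A), Mul(A, Pow(k, 2))) (Function('b')(k, A) = Add(Mul(Mul(A, k), k), Mul(-5, A)) = Add(Mul(A, Pow(k, 2)), Mul(-5, A)) = Add(Mul(-5, A), Mul(A, Pow(k, 2))))
Function('y')(J, q) = Add(12, Mul(-3, q), Mul(-12, q, Add(-5, Pow(J, 2)))) (Function('y')(J, q) = Mul(-3, Add(Mul(Add(Mul(q, Add(-5, Pow(Add(J, 0), 2))), -1), 4), q)) = Mul(-3, Add(Mul(Add(Mul(q, Add(-5, Pow(J, 2))), -1), 4), q)) = Mul(-3, Add(Mul(Add(-1, Mul(q, Add(-5, Pow(J, 2)))), 4), q)) = Mul(-3, Add(Add(-4, Mul(4, q, Add(-5, Pow(J, 2)))), q)) = Mul(-3, Add(-4, q, Mul(4, q, Add(-5, Pow(J, 2))))) = Add(12, Mul(-3, q), Mul(-12, q, Add(-5, Pow(J, 2)))))
Mul(-33, Function('y')(-8, Add(-11, -1))) = Mul(-33, Add(12, Mul(57, Add(-11, -1)), Mul(-12, Add(-11, -1), Pow(-8, 2)))) = Mul(-33, Add(12, Mul(57, -12), Mul(-12, -12, 64))) = Mul(-33, Add(12, -684, 9216)) = Mul(-33, 8544) = -281952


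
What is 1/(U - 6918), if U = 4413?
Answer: -1/2505 ≈ -0.00039920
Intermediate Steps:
1/(U - 6918) = 1/(4413 - 6918) = 1/(-2505) = -1/2505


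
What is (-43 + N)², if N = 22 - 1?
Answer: 484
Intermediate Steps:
N = 21
(-43 + N)² = (-43 + 21)² = (-22)² = 484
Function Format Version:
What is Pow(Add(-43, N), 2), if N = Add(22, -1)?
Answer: 484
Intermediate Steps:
N = 21
Pow(Add(-43, N), 2) = Pow(Add(-43, 21), 2) = Pow(-22, 2) = 484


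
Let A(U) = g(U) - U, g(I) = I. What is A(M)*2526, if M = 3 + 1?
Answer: 0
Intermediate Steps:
M = 4
A(U) = 0 (A(U) = U - U = 0)
A(M)*2526 = 0*2526 = 0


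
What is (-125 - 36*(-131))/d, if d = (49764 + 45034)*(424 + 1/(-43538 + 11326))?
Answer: 73942646/647370185913 ≈ 0.00011422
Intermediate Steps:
d = 647370185913/16106 (d = 94798*(424 + 1/(-32212)) = 94798*(424 - 1/32212) = 94798*(13657887/32212) = 647370185913/16106 ≈ 4.0194e+7)
(-125 - 36*(-131))/d = (-125 - 36*(-131))/(647370185913/16106) = (-125 + 4716)*(16106/647370185913) = 4591*(16106/647370185913) = 73942646/647370185913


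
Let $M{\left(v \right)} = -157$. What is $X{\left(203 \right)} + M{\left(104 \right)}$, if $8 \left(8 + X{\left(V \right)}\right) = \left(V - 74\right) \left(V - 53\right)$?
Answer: $\frac{9015}{4} \approx 2253.8$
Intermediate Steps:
$X{\left(V \right)} = -8 + \frac{\left(-74 + V\right) \left(-53 + V\right)}{8}$ ($X{\left(V \right)} = -8 + \frac{\left(V - 74\right) \left(V - 53\right)}{8} = -8 + \frac{\left(-74 + V\right) \left(-53 + V\right)}{8}$)
$X{\left(203 \right)} + M{\left(104 \right)} = \left(\frac{1929}{4} - \frac{25781}{8} + \frac{203^{2}}{8}\right) - 157 = \left(\frac{1929}{4} - \frac{25781}{8} + \frac{1}{8} \cdot 41209\right) - 157 = \left(\frac{1929}{4} - \frac{25781}{8} + \frac{41209}{8}\right) - 157 = \frac{9643}{4} - 157 = \frac{9015}{4}$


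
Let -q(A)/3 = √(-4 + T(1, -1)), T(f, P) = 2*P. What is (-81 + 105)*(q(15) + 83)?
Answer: 1992 - 72*I*√6 ≈ 1992.0 - 176.36*I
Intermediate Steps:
q(A) = -3*I*√6 (q(A) = -3*√(-4 + 2*(-1)) = -3*√(-4 - 2) = -3*I*√6)
(-81 + 105)*(q(15) + 83) = (-81 + 105)*(-3*I*√6 + 83) = 24*(83 - 3*I*√6) = 1992 - 72*I*√6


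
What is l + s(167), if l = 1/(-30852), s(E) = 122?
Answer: 3763943/30852 ≈ 122.00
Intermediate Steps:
l = -1/30852 ≈ -3.2413e-5
l + s(167) = -1/30852 + 122 = 3763943/30852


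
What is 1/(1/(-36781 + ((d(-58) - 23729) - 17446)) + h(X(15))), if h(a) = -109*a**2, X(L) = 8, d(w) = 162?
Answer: -77794/542690945 ≈ -0.00014335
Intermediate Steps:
1/(1/(-36781 + ((d(-58) - 23729) - 17446)) + h(X(15))) = 1/(1/(-36781 + ((162 - 23729) - 17446)) - 109*8**2) = 1/(1/(-36781 + (-23567 - 17446)) - 109*64) = 1/(1/(-36781 - 41013) - 6976) = 1/(1/(-77794) - 6976) = 1/(-1/77794 - 6976) = 1/(-542690945/77794) = -77794/542690945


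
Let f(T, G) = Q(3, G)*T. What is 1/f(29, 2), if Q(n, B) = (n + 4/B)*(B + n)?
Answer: 1/725 ≈ 0.0013793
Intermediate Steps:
Q(n, B) = (B + n)*(n + 4/B)
f(T, G) = T*(13 + 3*G + 12/G) (f(T, G) = (4 + 3² + G*3 + 4*3/G)*T = (4 + 9 + 3*G + 12/G)*T = (13 + 3*G + 12/G)*T = T*(13 + 3*G + 12/G))
1/f(29, 2) = 1/(29*(12 + 2*(13 + 3*2))/2) = 1/(29*(½)*(12 + 2*(13 + 6))) = 1/(29*(½)*(12 + 2*19)) = 1/(29*(½)*(12 + 38)) = 1/(29*(½)*50) = 1/725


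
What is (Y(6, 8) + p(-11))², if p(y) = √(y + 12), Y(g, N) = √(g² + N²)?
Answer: 121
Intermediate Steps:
Y(g, N) = √(N² + g²)
p(y) = √(12 + y)
(Y(6, 8) + p(-11))² = (√(8² + 6²) + √(12 - 11))² = (√(64 + 36) + √1)² = (√100 + 1)² = (10 + 1)² = 11² = 121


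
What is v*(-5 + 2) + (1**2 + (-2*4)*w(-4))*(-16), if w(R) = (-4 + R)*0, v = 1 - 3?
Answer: -10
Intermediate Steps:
v = -2
w(R) = 0
v*(-5 + 2) + (1**2 + (-2*4)*w(-4))*(-16) = -2*(-5 + 2) + (1**2 - 2*4*0)*(-16) = -2*(-3) + (1 - 8*0)*(-16) = 6 + (1 + 0)*(-16) = 6 + 1*(-16) = 6 - 16 = -10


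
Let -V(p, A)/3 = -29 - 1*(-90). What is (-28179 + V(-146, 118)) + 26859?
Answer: -1503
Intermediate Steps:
V(p, A) = -183 (V(p, A) = -3*(-29 - 1*(-90)) = -3*(-29 + 90) = -3*61 = -183)
(-28179 + V(-146, 118)) + 26859 = (-28179 - 183) + 26859 = -28362 + 26859 = -1503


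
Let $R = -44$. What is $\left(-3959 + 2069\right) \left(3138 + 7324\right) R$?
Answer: $870019920$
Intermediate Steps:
$\left(-3959 + 2069\right) \left(3138 + 7324\right) R = \left(-3959 + 2069\right) \left(3138 + 7324\right) \left(-44\right) = \left(-1890\right) 10462 \left(-44\right) = \left(-19773180\right) \left(-44\right) = 870019920$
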